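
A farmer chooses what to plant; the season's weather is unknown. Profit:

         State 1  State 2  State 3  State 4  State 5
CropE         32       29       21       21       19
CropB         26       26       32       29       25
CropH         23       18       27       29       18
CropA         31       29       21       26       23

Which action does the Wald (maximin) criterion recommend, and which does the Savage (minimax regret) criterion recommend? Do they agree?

Row minima: CropE=19, CropB=25, CropH=18, CropA=21
Best worst-case = 25 → CropB.
Column bests: State 1=32, State 2=29, State 3=32, State 4=29, State 5=25.
CropE regrets: 0, 0, 11, 8, 6 → max 11
CropB regrets: 6, 3, 0, 0, 0 → max 6
CropH regrets: 9, 11, 5, 0, 7 → max 11
CropA regrets: 1, 0, 11, 3, 2 → max 11
Smallest max regret = 6 → CropB.

maximin → CropB; minimax regret → CropB (agree)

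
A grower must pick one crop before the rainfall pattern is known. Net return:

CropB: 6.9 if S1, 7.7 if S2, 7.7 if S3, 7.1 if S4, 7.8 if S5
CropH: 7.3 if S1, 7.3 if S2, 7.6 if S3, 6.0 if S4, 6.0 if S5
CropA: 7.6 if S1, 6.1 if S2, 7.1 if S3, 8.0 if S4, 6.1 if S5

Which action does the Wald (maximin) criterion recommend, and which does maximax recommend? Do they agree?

maximin → CropB; maximax → CropA (disagree)

Row minima: CropB=6.9, CropH=6.0, CropA=6.1
Best worst-case = 6.9 → CropB.
Row maxima: CropB=7.8, CropH=7.6, CropA=8.0
Best best-case = 8.0 → CropA.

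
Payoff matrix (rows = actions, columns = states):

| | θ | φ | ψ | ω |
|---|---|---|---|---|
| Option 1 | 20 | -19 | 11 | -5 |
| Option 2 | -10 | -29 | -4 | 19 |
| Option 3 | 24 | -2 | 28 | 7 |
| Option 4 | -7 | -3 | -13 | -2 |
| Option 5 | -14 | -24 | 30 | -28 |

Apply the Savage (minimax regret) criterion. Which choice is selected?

Column bests: θ=24, φ=-2, ψ=30, ω=19.
Option 1 regrets: 4, 17, 19, 24 → max 24
Option 2 regrets: 34, 27, 34, 0 → max 34
Option 3 regrets: 0, 0, 2, 12 → max 12
Option 4 regrets: 31, 1, 43, 21 → max 43
Option 5 regrets: 38, 22, 0, 47 → max 47
Smallest max regret = 12 → Option 3.

Option 3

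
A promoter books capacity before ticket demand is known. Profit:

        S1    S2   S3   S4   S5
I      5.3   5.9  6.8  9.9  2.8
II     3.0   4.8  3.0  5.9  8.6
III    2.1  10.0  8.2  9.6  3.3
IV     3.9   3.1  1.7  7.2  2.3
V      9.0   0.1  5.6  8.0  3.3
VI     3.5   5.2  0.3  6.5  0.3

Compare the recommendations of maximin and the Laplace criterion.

maximin → II; laplace → III (disagree)

Row minima: I=2.8, II=3.0, III=2.1, IV=1.7, V=0.1, VI=0.3
Best worst-case = 3.0 → II.
Row averages: I=6.14, II=5.06, III=6.64, IV=3.64, V=5.2, VI=3.16
Highest average = 6.64 → III.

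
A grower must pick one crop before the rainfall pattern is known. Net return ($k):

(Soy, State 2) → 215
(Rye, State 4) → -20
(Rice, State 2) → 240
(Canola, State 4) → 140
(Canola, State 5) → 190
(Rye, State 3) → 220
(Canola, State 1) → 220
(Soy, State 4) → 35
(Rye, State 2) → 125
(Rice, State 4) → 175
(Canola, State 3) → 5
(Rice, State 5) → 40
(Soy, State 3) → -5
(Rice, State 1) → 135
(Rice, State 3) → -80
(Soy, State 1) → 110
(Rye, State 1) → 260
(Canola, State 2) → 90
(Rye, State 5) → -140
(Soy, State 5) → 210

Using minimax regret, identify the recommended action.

Column bests: State 1=260, State 2=240, State 3=220, State 4=175, State 5=210.
Rice regrets: 125, 0, 300, 0, 170 → max 300
Rye regrets: 0, 115, 0, 195, 350 → max 350
Canola regrets: 40, 150, 215, 35, 20 → max 215
Soy regrets: 150, 25, 225, 140, 0 → max 225
Smallest max regret = 215 → Canola.

Canola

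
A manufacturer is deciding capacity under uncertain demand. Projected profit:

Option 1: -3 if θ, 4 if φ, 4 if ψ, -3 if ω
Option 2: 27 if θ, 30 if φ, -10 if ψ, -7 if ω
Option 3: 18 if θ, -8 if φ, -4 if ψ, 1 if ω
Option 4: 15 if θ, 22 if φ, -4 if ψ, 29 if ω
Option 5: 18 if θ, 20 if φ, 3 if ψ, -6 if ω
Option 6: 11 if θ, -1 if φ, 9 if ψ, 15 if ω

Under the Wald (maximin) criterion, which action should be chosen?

Option 6

Row minima: Option 1=-3, Option 2=-10, Option 3=-8, Option 4=-4, Option 5=-6, Option 6=-1
Best worst-case = -1 → Option 6.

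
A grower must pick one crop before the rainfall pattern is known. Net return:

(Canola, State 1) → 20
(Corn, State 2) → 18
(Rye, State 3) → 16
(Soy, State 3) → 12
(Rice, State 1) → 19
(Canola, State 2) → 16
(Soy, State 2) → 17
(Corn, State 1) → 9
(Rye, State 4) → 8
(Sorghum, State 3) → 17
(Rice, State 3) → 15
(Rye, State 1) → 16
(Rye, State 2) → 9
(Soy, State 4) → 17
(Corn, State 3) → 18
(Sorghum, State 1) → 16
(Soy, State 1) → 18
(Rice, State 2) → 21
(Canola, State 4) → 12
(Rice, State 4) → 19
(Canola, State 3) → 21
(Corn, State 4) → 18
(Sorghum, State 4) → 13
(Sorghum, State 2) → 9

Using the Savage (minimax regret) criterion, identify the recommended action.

Rice

Column bests: State 1=20, State 2=21, State 3=21, State 4=19.
Corn regrets: 11, 3, 3, 1 → max 11
Sorghum regrets: 4, 12, 4, 6 → max 12
Soy regrets: 2, 4, 9, 2 → max 9
Canola regrets: 0, 5, 0, 7 → max 7
Rye regrets: 4, 12, 5, 11 → max 12
Rice regrets: 1, 0, 6, 0 → max 6
Smallest max regret = 6 → Rice.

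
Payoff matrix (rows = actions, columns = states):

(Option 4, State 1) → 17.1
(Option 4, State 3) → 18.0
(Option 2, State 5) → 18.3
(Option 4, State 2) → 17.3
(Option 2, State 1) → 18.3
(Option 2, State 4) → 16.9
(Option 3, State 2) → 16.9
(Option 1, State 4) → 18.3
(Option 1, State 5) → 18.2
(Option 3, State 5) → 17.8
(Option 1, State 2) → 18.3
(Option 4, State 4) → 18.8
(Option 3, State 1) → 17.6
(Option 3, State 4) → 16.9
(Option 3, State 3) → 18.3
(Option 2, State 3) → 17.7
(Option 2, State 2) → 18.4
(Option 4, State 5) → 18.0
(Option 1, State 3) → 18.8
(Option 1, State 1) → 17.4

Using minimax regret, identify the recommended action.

Column bests: State 1=18.3, State 2=18.4, State 3=18.8, State 4=18.8, State 5=18.3.
Option 1 regrets: 0.9, 0.1, 0.0, 0.5, 0.1 → max 0.9
Option 2 regrets: 0.0, 0.0, 1.1, 1.9, 0.0 → max 1.9
Option 3 regrets: 0.7, 1.5, 0.5, 1.9, 0.5 → max 1.9
Option 4 regrets: 1.2, 1.1, 0.8, 0.0, 0.3 → max 1.2
Smallest max regret = 0.9 → Option 1.

Option 1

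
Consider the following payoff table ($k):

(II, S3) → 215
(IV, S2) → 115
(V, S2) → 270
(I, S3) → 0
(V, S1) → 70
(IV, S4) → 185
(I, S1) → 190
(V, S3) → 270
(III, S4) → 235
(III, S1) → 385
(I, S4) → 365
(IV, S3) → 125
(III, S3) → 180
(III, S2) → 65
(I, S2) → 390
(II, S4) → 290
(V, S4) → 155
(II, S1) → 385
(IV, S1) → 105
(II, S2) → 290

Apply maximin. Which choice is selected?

II

Row minima: I=0, II=215, III=65, IV=105, V=70
Best worst-case = 215 → II.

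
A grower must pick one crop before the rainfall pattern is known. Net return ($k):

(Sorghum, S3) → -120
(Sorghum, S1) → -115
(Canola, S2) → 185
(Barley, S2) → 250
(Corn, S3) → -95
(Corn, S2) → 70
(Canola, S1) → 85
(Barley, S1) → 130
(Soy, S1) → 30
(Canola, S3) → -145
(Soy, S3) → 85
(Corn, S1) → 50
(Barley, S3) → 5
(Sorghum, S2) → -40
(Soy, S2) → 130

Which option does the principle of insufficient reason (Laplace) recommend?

Barley

Row averages: Soy=245/3, Corn=25/3, Sorghum=-275/3, Barley=385/3, Canola=125/3
Highest average = 385/3 → Barley.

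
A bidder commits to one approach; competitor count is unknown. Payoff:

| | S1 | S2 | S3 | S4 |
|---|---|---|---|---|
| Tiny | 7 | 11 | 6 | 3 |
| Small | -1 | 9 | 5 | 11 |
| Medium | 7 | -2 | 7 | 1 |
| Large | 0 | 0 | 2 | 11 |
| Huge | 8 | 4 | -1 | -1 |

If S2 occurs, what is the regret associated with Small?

2

Best payoff under S2 is 11.
Regret = 11 − 9 = 2.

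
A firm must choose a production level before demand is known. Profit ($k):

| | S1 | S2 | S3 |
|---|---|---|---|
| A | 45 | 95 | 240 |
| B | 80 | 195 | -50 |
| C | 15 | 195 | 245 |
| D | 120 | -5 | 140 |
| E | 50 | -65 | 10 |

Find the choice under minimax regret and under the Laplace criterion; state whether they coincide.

Column bests: S1=120, S2=195, S3=245.
A regrets: 75, 100, 5 → max 100
B regrets: 40, 0, 295 → max 295
C regrets: 105, 0, 0 → max 105
D regrets: 0, 200, 105 → max 200
E regrets: 70, 260, 235 → max 260
Smallest max regret = 100 → A.
Row averages: A=380/3, B=75, C=455/3, D=85, E=-5/3
Highest average = 455/3 → C.

minimax regret → A; laplace → C (disagree)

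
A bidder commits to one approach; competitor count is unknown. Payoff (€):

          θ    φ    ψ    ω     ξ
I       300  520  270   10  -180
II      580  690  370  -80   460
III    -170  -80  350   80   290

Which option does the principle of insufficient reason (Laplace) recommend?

II

Row averages: I=184, II=404, III=94
Highest average = 404 → II.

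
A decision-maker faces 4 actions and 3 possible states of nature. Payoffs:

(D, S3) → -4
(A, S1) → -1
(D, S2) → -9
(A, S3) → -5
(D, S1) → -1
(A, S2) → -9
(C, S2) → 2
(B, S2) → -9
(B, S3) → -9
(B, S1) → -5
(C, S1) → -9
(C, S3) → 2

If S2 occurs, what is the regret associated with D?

Best payoff under S2 is 2.
Regret = 2 − (-9) = 11.

11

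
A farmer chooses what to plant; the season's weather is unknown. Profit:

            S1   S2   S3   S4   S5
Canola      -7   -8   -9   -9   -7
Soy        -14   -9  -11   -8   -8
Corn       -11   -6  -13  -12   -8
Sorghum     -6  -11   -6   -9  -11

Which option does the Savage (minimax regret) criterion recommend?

Column bests: S1=-6, S2=-6, S3=-6, S4=-8, S5=-7.
Canola regrets: 1, 2, 3, 1, 0 → max 3
Soy regrets: 8, 3, 5, 0, 1 → max 8
Corn regrets: 5, 0, 7, 4, 1 → max 7
Sorghum regrets: 0, 5, 0, 1, 4 → max 5
Smallest max regret = 3 → Canola.

Canola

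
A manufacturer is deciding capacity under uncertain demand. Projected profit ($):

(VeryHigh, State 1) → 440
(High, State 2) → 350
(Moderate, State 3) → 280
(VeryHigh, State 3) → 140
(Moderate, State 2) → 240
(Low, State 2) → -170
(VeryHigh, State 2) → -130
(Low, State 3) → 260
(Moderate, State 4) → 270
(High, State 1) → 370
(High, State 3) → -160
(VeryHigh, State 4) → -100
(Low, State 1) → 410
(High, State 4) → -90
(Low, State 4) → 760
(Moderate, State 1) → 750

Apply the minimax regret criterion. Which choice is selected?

Moderate

Column bests: State 1=750, State 2=350, State 3=280, State 4=760.
Low regrets: 340, 520, 20, 0 → max 520
Moderate regrets: 0, 110, 0, 490 → max 490
High regrets: 380, 0, 440, 850 → max 850
VeryHigh regrets: 310, 480, 140, 860 → max 860
Smallest max regret = 490 → Moderate.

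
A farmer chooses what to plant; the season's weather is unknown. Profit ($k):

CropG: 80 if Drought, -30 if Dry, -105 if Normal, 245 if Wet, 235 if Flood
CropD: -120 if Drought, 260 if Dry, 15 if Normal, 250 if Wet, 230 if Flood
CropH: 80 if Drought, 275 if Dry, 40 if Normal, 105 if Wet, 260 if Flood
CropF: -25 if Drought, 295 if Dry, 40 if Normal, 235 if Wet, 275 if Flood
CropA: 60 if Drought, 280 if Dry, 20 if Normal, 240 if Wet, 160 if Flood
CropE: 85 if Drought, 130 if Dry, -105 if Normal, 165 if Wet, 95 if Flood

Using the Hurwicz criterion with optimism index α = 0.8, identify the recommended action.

CropG: 0.8·245 + 0.2·(-105) = 175
CropD: 0.8·260 + 0.2·(-120) = 184
CropH: 0.8·275 + 0.2·40 = 228
CropF: 0.8·295 + 0.2·(-25) = 231
CropA: 0.8·280 + 0.2·20 = 228
CropE: 0.8·165 + 0.2·(-105) = 111
Highest Hurwicz score = 231 → CropF.

CropF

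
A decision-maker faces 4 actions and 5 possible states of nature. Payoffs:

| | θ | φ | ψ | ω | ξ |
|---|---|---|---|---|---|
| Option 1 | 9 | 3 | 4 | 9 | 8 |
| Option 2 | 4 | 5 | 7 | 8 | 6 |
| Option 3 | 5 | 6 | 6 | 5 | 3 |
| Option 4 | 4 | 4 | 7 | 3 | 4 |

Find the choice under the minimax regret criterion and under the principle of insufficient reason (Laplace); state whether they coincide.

Column bests: θ=9, φ=6, ψ=7, ω=9, ξ=8.
Option 1 regrets: 0, 3, 3, 0, 0 → max 3
Option 2 regrets: 5, 1, 0, 1, 2 → max 5
Option 3 regrets: 4, 0, 1, 4, 5 → max 5
Option 4 regrets: 5, 2, 0, 6, 4 → max 6
Smallest max regret = 3 → Option 1.
Row averages: Option 1=6.6, Option 2=6, Option 3=5, Option 4=4.4
Highest average = 6.6 → Option 1.

minimax regret → Option 1; laplace → Option 1 (agree)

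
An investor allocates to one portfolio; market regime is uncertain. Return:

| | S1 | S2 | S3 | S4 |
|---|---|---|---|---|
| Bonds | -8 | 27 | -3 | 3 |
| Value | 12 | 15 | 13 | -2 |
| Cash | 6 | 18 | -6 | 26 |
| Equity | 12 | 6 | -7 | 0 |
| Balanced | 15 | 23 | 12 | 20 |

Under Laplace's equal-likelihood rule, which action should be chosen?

Balanced

Row averages: Bonds=4.75, Value=9.5, Cash=11, Equity=2.75, Balanced=17.5
Highest average = 17.5 → Balanced.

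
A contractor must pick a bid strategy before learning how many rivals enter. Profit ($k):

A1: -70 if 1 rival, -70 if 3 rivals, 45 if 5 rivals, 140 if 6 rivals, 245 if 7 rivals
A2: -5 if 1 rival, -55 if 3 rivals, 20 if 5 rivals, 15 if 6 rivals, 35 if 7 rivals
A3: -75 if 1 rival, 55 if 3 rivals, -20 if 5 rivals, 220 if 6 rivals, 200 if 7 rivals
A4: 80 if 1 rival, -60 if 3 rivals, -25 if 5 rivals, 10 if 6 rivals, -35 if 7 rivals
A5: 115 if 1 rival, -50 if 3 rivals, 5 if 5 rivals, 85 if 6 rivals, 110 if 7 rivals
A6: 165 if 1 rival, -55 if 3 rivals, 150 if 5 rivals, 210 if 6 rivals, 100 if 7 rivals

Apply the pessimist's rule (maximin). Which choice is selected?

A5

Row minima: A1=-70, A2=-55, A3=-75, A4=-60, A5=-50, A6=-55
Best worst-case = -50 → A5.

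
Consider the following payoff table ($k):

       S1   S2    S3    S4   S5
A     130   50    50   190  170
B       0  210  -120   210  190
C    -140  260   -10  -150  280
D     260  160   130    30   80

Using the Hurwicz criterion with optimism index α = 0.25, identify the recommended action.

A: 0.25·190 + 0.75·50 = 85
B: 0.25·210 + 0.75·(-120) = -37.5
C: 0.25·280 + 0.75·(-150) = -42.5
D: 0.25·260 + 0.75·30 = 87.5
Highest Hurwicz score = 87.5 → D.

D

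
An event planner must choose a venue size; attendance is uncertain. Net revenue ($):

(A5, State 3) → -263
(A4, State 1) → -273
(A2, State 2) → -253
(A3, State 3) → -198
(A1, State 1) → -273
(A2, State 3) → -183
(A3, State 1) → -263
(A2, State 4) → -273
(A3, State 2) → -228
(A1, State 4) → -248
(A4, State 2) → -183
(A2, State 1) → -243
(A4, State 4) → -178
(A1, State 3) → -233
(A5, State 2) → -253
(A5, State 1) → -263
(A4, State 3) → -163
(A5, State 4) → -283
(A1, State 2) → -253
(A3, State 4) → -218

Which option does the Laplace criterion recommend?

Row averages: A1=-251.75, A2=-238, A3=-226.75, A4=-199.25, A5=-265.5
Highest average = -199.25 → A4.

A4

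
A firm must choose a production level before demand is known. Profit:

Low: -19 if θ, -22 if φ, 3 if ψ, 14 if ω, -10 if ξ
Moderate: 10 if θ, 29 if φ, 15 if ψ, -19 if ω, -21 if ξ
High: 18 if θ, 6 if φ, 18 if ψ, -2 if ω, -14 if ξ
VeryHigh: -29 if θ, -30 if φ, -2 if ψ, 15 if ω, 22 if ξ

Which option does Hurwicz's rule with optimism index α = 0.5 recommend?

Moderate

Low: 0.5·14 + 0.5·(-22) = -4
Moderate: 0.5·29 + 0.5·(-21) = 4
High: 0.5·18 + 0.5·(-14) = 2
VeryHigh: 0.5·22 + 0.5·(-30) = -4
Highest Hurwicz score = 4 → Moderate.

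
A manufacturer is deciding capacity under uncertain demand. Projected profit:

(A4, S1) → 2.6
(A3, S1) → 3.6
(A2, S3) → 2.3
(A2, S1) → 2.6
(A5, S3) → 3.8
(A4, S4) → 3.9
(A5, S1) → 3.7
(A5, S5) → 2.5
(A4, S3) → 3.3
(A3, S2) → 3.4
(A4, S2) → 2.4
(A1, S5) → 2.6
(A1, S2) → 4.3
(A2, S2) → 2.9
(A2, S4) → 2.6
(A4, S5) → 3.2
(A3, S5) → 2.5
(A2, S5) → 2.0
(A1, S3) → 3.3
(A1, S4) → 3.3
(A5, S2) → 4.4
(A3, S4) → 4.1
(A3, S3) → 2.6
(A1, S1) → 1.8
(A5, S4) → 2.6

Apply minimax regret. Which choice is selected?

A3

Column bests: S1=3.7, S2=4.4, S3=3.8, S4=4.1, S5=3.2.
A1 regrets: 1.9, 0.1, 0.5, 0.8, 0.6 → max 1.9
A2 regrets: 1.1, 1.5, 1.5, 1.5, 1.2 → max 1.5
A3 regrets: 0.1, 1.0, 1.2, 0.0, 0.7 → max 1.2
A4 regrets: 1.1, 2.0, 0.5, 0.2, 0.0 → max 2.0
A5 regrets: 0.0, 0.0, 0.0, 1.5, 0.7 → max 1.5
Smallest max regret = 1.2 → A3.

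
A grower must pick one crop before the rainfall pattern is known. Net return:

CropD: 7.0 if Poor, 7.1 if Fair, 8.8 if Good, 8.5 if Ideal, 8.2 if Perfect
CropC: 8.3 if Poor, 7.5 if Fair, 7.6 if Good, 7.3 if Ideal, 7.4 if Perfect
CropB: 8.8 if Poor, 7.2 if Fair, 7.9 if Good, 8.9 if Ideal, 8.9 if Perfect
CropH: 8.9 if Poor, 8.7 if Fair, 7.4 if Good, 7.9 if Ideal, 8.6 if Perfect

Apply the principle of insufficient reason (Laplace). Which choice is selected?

CropB

Row averages: CropD=7.92, CropC=7.62, CropB=8.34, CropH=8.3
Highest average = 8.34 → CropB.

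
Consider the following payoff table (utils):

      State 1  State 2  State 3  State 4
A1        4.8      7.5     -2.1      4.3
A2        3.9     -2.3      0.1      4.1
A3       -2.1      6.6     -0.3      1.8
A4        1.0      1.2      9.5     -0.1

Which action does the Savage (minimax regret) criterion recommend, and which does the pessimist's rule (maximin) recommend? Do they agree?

Column bests: State 1=4.8, State 2=7.5, State 3=9.5, State 4=4.3.
A1 regrets: 0.0, 0.0, 11.6, 0.0 → max 11.6
A2 regrets: 0.9, 9.8, 9.4, 0.2 → max 9.8
A3 regrets: 6.9, 0.9, 9.8, 2.5 → max 9.8
A4 regrets: 3.8, 6.3, 0.0, 4.4 → max 6.3
Smallest max regret = 6.3 → A4.
Row minima: A1=-2.1, A2=-2.3, A3=-2.1, A4=-0.1
Best worst-case = -0.1 → A4.

minimax regret → A4; maximin → A4 (agree)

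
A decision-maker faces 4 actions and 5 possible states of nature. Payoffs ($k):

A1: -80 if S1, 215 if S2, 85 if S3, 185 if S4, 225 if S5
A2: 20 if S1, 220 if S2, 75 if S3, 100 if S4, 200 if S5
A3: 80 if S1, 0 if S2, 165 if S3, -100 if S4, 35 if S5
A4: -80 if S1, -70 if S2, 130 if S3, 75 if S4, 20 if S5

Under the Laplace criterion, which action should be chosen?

A1

Row averages: A1=126, A2=123, A3=36, A4=15
Highest average = 126 → A1.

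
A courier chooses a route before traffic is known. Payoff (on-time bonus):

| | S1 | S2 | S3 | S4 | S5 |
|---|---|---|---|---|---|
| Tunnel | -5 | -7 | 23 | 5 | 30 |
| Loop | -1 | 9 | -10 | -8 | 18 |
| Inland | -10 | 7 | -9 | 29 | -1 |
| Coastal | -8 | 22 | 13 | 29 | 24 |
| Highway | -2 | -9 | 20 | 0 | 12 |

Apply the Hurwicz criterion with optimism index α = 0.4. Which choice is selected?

Tunnel: 0.4·30 + 0.6·(-7) = 7.8
Loop: 0.4·18 + 0.6·(-10) = 1.2
Inland: 0.4·29 + 0.6·(-10) = 5.6
Coastal: 0.4·29 + 0.6·(-8) = 6.8
Highway: 0.4·20 + 0.6·(-9) = 2.6
Highest Hurwicz score = 7.8 → Tunnel.

Tunnel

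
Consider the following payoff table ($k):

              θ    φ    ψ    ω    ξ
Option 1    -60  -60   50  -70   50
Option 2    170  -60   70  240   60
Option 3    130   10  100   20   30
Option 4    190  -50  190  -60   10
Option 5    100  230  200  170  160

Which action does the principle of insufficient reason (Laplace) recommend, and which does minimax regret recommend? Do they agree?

Row averages: Option 1=-18, Option 2=96, Option 3=58, Option 4=56, Option 5=172
Highest average = 172 → Option 5.
Column bests: θ=190, φ=230, ψ=200, ω=240, ξ=160.
Option 1 regrets: 250, 290, 150, 310, 110 → max 310
Option 2 regrets: 20, 290, 130, 0, 100 → max 290
Option 3 regrets: 60, 220, 100, 220, 130 → max 220
Option 4 regrets: 0, 280, 10, 300, 150 → max 300
Option 5 regrets: 90, 0, 0, 70, 0 → max 90
Smallest max regret = 90 → Option 5.

laplace → Option 5; minimax regret → Option 5 (agree)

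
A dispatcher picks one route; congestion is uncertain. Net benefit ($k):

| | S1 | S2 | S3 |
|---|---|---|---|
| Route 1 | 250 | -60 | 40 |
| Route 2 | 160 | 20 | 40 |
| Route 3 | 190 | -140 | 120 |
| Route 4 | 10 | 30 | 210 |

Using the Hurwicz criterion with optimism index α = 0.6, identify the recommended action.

Route 4

Route 1: 0.6·250 + 0.4·(-60) = 126
Route 2: 0.6·160 + 0.4·20 = 104
Route 3: 0.6·190 + 0.4·(-140) = 58
Route 4: 0.6·210 + 0.4·10 = 130
Highest Hurwicz score = 130 → Route 4.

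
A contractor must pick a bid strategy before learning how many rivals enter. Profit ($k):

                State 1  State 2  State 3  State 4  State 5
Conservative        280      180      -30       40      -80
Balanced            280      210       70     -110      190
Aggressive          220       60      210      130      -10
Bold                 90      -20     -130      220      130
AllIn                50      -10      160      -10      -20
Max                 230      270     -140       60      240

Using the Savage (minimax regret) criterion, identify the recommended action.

Column bests: State 1=280, State 2=270, State 3=210, State 4=220, State 5=240.
Conservative regrets: 0, 90, 240, 180, 320 → max 320
Balanced regrets: 0, 60, 140, 330, 50 → max 330
Aggressive regrets: 60, 210, 0, 90, 250 → max 250
Bold regrets: 190, 290, 340, 0, 110 → max 340
AllIn regrets: 230, 280, 50, 230, 260 → max 280
Max regrets: 50, 0, 350, 160, 0 → max 350
Smallest max regret = 250 → Aggressive.

Aggressive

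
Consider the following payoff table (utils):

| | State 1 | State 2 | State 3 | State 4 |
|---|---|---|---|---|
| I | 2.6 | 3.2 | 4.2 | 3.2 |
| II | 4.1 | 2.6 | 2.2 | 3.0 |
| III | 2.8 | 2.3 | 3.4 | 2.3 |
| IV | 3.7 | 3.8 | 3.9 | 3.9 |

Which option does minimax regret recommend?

Column bests: State 1=4.1, State 2=3.8, State 3=4.2, State 4=3.9.
I regrets: 1.5, 0.6, 0.0, 0.7 → max 1.5
II regrets: 0.0, 1.2, 2.0, 0.9 → max 2.0
III regrets: 1.3, 1.5, 0.8, 1.6 → max 1.6
IV regrets: 0.4, 0.0, 0.3, 0.0 → max 0.4
Smallest max regret = 0.4 → IV.

IV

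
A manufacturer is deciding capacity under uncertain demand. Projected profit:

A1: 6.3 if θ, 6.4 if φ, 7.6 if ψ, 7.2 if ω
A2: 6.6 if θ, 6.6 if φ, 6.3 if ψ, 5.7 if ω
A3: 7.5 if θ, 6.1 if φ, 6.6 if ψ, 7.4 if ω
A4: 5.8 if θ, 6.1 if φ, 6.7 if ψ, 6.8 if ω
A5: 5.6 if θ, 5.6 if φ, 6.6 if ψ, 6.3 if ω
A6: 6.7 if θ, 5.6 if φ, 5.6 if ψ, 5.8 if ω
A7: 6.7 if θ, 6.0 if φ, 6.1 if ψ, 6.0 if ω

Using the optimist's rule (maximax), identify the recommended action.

A1

Row maxima: A1=7.6, A2=6.6, A3=7.5, A4=6.8, A5=6.6, A6=6.7, A7=6.7
Best best-case = 7.6 → A1.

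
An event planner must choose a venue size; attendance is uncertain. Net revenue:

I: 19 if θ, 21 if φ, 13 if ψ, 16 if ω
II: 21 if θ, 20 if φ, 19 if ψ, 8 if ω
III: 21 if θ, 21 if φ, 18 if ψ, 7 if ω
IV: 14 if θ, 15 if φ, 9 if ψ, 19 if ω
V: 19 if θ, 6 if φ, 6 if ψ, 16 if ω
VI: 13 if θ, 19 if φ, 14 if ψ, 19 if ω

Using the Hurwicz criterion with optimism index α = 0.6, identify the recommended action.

I

I: 0.6·21 + 0.4·13 = 17.8
II: 0.6·21 + 0.4·8 = 15.8
III: 0.6·21 + 0.4·7 = 15.4
IV: 0.6·19 + 0.4·9 = 15
V: 0.6·19 + 0.4·6 = 13.8
VI: 0.6·19 + 0.4·13 = 16.6
Highest Hurwicz score = 17.8 → I.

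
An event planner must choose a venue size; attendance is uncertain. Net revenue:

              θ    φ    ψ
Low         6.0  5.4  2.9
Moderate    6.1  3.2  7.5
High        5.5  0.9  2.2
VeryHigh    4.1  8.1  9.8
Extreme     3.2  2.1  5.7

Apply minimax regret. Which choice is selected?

VeryHigh

Column bests: θ=6.1, φ=8.1, ψ=9.8.
Low regrets: 0.1, 2.7, 6.9 → max 6.9
Moderate regrets: 0.0, 4.9, 2.3 → max 4.9
High regrets: 0.6, 7.2, 7.6 → max 7.6
VeryHigh regrets: 2.0, 0.0, 0.0 → max 2.0
Extreme regrets: 2.9, 6.0, 4.1 → max 6.0
Smallest max regret = 2.0 → VeryHigh.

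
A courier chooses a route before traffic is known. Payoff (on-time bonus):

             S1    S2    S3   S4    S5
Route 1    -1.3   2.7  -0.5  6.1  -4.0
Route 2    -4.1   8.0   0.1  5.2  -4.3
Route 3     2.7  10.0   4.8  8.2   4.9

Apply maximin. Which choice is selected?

Row minima: Route 1=-4.0, Route 2=-4.3, Route 3=2.7
Best worst-case = 2.7 → Route 3.

Route 3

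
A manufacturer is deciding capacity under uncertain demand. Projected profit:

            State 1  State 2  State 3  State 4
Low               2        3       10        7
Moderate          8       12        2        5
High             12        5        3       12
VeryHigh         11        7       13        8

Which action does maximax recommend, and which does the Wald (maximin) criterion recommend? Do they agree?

Row maxima: Low=10, Moderate=12, High=12, VeryHigh=13
Best best-case = 13 → VeryHigh.
Row minima: Low=2, Moderate=2, High=3, VeryHigh=7
Best worst-case = 7 → VeryHigh.

maximax → VeryHigh; maximin → VeryHigh (agree)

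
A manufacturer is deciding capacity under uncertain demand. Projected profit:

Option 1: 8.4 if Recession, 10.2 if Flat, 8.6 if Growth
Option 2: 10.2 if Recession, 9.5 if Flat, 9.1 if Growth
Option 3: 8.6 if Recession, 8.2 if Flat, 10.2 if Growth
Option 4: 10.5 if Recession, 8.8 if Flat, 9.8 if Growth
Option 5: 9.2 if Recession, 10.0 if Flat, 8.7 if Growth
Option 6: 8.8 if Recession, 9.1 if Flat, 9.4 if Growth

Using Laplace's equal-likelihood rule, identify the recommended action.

Row averages: Option 1=136/15, Option 2=9.6, Option 3=9, Option 4=9.7, Option 5=9.3, Option 6=9.1
Highest average = 9.7 → Option 4.

Option 4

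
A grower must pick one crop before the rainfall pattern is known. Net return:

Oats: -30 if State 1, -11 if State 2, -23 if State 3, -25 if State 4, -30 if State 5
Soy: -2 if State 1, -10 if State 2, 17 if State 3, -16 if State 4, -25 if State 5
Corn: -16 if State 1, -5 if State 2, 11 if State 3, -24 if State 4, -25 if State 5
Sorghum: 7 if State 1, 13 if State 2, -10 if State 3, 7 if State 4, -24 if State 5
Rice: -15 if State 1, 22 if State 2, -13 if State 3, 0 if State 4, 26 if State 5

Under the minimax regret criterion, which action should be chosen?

Column bests: State 1=7, State 2=22, State 3=17, State 4=7, State 5=26.
Oats regrets: 37, 33, 40, 32, 56 → max 56
Soy regrets: 9, 32, 0, 23, 51 → max 51
Corn regrets: 23, 27, 6, 31, 51 → max 51
Sorghum regrets: 0, 9, 27, 0, 50 → max 50
Rice regrets: 22, 0, 30, 7, 0 → max 30
Smallest max regret = 30 → Rice.

Rice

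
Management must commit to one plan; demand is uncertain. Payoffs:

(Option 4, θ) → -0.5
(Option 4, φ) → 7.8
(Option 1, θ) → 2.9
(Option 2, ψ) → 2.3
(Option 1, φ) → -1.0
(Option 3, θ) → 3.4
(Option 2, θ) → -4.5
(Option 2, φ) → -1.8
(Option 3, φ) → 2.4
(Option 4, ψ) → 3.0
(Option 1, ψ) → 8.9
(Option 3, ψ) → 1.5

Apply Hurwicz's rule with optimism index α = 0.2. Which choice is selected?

Option 1: 0.2·8.9 + 0.8·(-1.0) = 0.98
Option 2: 0.2·2.3 + 0.8·(-4.5) = -3.14
Option 3: 0.2·3.4 + 0.8·1.5 = 1.88
Option 4: 0.2·7.8 + 0.8·(-0.5) = 1.16
Highest Hurwicz score = 1.88 → Option 3.

Option 3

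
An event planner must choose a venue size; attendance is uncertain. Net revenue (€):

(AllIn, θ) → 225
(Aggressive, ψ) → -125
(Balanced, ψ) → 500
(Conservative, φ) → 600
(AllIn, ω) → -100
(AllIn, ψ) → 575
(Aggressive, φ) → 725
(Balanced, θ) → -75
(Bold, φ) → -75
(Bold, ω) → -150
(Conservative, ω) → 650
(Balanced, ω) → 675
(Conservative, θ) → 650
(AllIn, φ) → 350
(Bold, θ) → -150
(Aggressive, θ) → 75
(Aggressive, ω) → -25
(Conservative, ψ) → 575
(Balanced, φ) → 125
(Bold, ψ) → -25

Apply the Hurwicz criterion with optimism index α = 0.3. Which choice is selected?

Conservative: 0.3·650 + 0.7·575 = 597.5
Balanced: 0.3·675 + 0.7·(-75) = 150
Aggressive: 0.3·725 + 0.7·(-125) = 130
Bold: 0.3·(-25) + 0.7·(-150) = -112.5
AllIn: 0.3·575 + 0.7·(-100) = 102.5
Highest Hurwicz score = 597.5 → Conservative.

Conservative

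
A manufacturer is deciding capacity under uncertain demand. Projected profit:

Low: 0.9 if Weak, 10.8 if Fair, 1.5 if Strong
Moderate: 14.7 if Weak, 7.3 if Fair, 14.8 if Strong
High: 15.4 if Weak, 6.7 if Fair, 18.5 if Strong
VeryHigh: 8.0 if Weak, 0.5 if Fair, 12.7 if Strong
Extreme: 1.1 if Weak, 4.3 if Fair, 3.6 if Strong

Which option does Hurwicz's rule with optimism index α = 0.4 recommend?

High

Low: 0.4·10.8 + 0.6·0.9 = 4.86
Moderate: 0.4·14.8 + 0.6·7.3 = 10.3
High: 0.4·18.5 + 0.6·6.7 = 11.42
VeryHigh: 0.4·12.7 + 0.6·0.5 = 5.38
Extreme: 0.4·4.3 + 0.6·1.1 = 2.38
Highest Hurwicz score = 11.42 → High.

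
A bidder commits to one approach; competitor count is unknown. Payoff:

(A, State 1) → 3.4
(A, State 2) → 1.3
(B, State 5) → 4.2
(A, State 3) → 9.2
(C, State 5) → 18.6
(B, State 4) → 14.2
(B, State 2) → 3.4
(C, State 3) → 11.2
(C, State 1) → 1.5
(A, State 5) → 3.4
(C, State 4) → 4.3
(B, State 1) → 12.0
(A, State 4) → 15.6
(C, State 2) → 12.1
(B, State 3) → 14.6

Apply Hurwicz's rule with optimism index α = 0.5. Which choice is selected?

C

A: 0.5·15.6 + 0.5·1.3 = 8.45
B: 0.5·14.6 + 0.5·3.4 = 9
C: 0.5·18.6 + 0.5·1.5 = 10.05
Highest Hurwicz score = 10.05 → C.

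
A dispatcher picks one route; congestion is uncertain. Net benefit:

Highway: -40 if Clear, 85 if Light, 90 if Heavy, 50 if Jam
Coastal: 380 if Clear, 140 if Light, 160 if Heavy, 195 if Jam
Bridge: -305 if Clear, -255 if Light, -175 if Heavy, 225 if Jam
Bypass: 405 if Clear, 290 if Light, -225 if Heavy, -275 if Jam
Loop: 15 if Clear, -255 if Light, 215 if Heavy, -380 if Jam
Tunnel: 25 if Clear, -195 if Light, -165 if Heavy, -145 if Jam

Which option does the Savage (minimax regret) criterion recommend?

Coastal

Column bests: Clear=405, Light=290, Heavy=215, Jam=225.
Highway regrets: 445, 205, 125, 175 → max 445
Coastal regrets: 25, 150, 55, 30 → max 150
Bridge regrets: 710, 545, 390, 0 → max 710
Bypass regrets: 0, 0, 440, 500 → max 500
Loop regrets: 390, 545, 0, 605 → max 605
Tunnel regrets: 380, 485, 380, 370 → max 485
Smallest max regret = 150 → Coastal.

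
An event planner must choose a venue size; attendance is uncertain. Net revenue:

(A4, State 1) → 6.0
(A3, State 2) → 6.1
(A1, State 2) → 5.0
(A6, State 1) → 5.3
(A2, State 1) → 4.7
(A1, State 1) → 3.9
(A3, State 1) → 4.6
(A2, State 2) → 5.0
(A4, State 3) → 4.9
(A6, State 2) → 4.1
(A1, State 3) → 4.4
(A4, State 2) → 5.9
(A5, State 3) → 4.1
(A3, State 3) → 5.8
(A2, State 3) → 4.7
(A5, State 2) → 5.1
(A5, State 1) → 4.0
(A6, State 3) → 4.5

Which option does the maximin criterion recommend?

Row minima: A1=3.9, A2=4.7, A3=4.6, A4=4.9, A5=4.0, A6=4.1
Best worst-case = 4.9 → A4.

A4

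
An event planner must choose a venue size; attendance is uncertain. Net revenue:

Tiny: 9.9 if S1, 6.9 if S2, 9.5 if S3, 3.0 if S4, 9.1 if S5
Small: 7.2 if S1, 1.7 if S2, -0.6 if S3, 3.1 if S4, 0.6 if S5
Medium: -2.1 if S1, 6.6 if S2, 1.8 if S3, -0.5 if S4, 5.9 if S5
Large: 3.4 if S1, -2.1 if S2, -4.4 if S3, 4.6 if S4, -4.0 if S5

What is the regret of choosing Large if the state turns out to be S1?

6.5

Best payoff under S1 is 9.9.
Regret = 9.9 − 3.4 = 6.5.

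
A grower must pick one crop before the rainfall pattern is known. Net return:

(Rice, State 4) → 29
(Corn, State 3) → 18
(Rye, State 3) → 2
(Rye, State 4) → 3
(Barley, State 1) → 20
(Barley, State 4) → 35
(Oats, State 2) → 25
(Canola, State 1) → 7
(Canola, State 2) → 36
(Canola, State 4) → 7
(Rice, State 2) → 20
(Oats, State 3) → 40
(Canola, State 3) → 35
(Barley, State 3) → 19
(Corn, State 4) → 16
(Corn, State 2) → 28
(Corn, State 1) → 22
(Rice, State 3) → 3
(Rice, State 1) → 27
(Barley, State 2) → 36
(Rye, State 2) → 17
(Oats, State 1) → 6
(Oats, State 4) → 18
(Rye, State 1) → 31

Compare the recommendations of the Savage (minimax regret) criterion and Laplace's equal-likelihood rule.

minimax regret → Barley; laplace → Barley (agree)

Column bests: State 1=31, State 2=36, State 3=40, State 4=35.
Corn regrets: 9, 8, 22, 19 → max 22
Rice regrets: 4, 16, 37, 6 → max 37
Rye regrets: 0, 19, 38, 32 → max 38
Canola regrets: 24, 0, 5, 28 → max 28
Oats regrets: 25, 11, 0, 17 → max 25
Barley regrets: 11, 0, 21, 0 → max 21
Smallest max regret = 21 → Barley.
Row averages: Corn=21, Rice=19.75, Rye=13.25, Canola=21.25, Oats=22.25, Barley=27.5
Highest average = 27.5 → Barley.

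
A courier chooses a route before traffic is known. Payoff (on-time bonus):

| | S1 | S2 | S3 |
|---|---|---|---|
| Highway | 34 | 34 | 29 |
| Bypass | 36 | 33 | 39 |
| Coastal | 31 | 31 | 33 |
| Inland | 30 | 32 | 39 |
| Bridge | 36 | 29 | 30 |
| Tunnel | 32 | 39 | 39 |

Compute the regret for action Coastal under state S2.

Best payoff under S2 is 39.
Regret = 39 − 31 = 8.

8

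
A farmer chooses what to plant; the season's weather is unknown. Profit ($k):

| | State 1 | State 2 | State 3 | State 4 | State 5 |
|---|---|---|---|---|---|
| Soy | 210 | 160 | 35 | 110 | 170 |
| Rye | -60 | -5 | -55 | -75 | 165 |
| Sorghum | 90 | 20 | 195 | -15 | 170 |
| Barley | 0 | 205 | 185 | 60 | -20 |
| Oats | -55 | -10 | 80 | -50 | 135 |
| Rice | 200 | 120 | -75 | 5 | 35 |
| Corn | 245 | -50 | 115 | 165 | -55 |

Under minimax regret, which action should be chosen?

Soy

Column bests: State 1=245, State 2=205, State 3=195, State 4=165, State 5=170.
Soy regrets: 35, 45, 160, 55, 0 → max 160
Rye regrets: 305, 210, 250, 240, 5 → max 305
Sorghum regrets: 155, 185, 0, 180, 0 → max 185
Barley regrets: 245, 0, 10, 105, 190 → max 245
Oats regrets: 300, 215, 115, 215, 35 → max 300
Rice regrets: 45, 85, 270, 160, 135 → max 270
Corn regrets: 0, 255, 80, 0, 225 → max 255
Smallest max regret = 160 → Soy.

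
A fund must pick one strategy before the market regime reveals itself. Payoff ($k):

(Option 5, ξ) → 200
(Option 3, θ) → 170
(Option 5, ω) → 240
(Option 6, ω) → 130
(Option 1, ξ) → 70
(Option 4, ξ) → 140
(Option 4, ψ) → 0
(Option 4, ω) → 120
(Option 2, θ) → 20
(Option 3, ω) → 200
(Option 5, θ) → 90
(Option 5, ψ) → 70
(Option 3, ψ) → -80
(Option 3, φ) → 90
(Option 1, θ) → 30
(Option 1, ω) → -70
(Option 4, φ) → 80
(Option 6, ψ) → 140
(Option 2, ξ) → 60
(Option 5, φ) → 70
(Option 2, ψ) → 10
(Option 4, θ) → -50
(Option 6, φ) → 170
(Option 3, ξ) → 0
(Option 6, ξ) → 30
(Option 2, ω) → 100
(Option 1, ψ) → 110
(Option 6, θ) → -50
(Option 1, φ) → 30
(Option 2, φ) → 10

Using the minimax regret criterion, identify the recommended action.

Column bests: θ=170, φ=170, ψ=140, ω=240, ξ=200.
Option 1 regrets: 140, 140, 30, 310, 130 → max 310
Option 2 regrets: 150, 160, 130, 140, 140 → max 160
Option 3 regrets: 0, 80, 220, 40, 200 → max 220
Option 4 regrets: 220, 90, 140, 120, 60 → max 220
Option 5 regrets: 80, 100, 70, 0, 0 → max 100
Option 6 regrets: 220, 0, 0, 110, 170 → max 220
Smallest max regret = 100 → Option 5.

Option 5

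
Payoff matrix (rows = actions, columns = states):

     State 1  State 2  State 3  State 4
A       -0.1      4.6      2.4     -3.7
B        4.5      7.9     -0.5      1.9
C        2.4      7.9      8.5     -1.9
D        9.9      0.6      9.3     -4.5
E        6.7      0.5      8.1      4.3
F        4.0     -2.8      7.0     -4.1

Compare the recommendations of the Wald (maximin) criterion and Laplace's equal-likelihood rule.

maximin → E; laplace → E (agree)

Row minima: A=-3.7, B=-0.5, C=-1.9, D=-4.5, E=0.5, F=-4.1
Best worst-case = 0.5 → E.
Row averages: A=0.8, B=3.45, C=4.225, D=3.825, E=4.9, F=1.025
Highest average = 4.9 → E.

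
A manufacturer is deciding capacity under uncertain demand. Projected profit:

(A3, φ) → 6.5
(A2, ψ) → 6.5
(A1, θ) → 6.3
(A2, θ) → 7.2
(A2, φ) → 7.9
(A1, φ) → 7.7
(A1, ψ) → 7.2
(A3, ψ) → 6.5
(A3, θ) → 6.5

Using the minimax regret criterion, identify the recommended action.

A2

Column bests: θ=7.2, φ=7.9, ψ=7.2.
A1 regrets: 0.9, 0.2, 0.0 → max 0.9
A2 regrets: 0.0, 0.0, 0.7 → max 0.7
A3 regrets: 0.7, 1.4, 0.7 → max 1.4
Smallest max regret = 0.7 → A2.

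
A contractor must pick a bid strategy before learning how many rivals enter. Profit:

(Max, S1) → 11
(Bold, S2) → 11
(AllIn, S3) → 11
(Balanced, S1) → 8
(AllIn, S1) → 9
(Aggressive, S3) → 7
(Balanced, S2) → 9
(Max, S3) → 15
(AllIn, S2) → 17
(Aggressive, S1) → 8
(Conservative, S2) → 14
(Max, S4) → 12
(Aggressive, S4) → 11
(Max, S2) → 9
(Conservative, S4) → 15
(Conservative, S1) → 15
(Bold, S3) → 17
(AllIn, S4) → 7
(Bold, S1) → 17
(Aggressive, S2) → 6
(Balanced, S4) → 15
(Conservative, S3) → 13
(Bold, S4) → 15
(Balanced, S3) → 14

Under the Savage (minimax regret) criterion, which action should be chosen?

Conservative

Column bests: S1=17, S2=17, S3=17, S4=15.
Conservative regrets: 2, 3, 4, 0 → max 4
Balanced regrets: 9, 8, 3, 0 → max 9
Aggressive regrets: 9, 11, 10, 4 → max 11
Bold regrets: 0, 6, 0, 0 → max 6
AllIn regrets: 8, 0, 6, 8 → max 8
Max regrets: 6, 8, 2, 3 → max 8
Smallest max regret = 4 → Conservative.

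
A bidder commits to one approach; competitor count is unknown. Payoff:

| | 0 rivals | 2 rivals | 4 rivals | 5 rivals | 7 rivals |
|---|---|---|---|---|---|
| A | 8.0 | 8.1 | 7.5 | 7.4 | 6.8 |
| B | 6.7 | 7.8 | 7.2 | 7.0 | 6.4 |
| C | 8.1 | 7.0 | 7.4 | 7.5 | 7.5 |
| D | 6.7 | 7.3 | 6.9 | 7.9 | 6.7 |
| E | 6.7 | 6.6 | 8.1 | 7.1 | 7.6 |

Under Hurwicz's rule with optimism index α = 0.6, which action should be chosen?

A: 0.6·8.1 + 0.4·6.8 = 7.58
B: 0.6·7.8 + 0.4·6.4 = 7.24
C: 0.6·8.1 + 0.4·7.0 = 7.66
D: 0.6·7.9 + 0.4·6.7 = 7.42
E: 0.6·8.1 + 0.4·6.6 = 7.5
Highest Hurwicz score = 7.66 → C.

C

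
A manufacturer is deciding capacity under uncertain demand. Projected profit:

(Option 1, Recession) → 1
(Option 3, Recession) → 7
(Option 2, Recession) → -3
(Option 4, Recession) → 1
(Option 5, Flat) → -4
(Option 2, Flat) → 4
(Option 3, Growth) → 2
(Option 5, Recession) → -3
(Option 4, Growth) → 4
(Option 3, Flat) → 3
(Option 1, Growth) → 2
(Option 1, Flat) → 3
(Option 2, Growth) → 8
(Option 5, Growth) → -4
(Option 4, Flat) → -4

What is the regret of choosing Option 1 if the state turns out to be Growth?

6

Best payoff under Growth is 8.
Regret = 8 − 2 = 6.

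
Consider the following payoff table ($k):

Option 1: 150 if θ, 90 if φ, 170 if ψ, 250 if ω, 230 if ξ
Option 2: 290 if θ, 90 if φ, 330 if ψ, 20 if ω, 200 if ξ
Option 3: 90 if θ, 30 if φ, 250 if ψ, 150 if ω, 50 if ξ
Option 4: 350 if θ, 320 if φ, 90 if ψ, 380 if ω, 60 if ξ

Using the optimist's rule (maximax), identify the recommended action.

Row maxima: Option 1=250, Option 2=330, Option 3=250, Option 4=380
Best best-case = 380 → Option 4.

Option 4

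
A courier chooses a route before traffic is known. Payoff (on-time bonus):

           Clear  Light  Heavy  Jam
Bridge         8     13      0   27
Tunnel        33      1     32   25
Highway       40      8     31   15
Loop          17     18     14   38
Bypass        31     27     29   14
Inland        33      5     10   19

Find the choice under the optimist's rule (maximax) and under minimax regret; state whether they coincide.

maximax → Highway; minimax regret → Inland (disagree)

Row maxima: Bridge=27, Tunnel=33, Highway=40, Loop=38, Bypass=31, Inland=33
Best best-case = 40 → Highway.
Column bests: Clear=40, Light=27, Heavy=32, Jam=38.
Bridge regrets: 32, 14, 32, 11 → max 32
Tunnel regrets: 7, 26, 0, 13 → max 26
Highway regrets: 0, 19, 1, 23 → max 23
Loop regrets: 23, 9, 18, 0 → max 23
Bypass regrets: 9, 0, 3, 24 → max 24
Inland regrets: 7, 22, 22, 19 → max 22
Smallest max regret = 22 → Inland.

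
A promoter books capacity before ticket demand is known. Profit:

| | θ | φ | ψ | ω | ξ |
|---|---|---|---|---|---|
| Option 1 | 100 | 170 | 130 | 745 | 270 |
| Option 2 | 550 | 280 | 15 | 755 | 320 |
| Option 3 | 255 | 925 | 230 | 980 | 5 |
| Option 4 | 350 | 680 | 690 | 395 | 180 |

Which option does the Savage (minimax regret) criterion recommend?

Column bests: θ=550, φ=925, ψ=690, ω=980, ξ=320.
Option 1 regrets: 450, 755, 560, 235, 50 → max 755
Option 2 regrets: 0, 645, 675, 225, 0 → max 675
Option 3 regrets: 295, 0, 460, 0, 315 → max 460
Option 4 regrets: 200, 245, 0, 585, 140 → max 585
Smallest max regret = 460 → Option 3.

Option 3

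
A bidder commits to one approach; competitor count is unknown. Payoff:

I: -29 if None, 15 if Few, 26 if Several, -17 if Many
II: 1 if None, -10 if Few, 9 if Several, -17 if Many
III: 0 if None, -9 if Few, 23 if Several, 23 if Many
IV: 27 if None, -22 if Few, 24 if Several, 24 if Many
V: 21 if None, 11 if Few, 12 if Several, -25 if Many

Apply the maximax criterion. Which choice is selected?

IV

Row maxima: I=26, II=9, III=23, IV=27, V=21
Best best-case = 27 → IV.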